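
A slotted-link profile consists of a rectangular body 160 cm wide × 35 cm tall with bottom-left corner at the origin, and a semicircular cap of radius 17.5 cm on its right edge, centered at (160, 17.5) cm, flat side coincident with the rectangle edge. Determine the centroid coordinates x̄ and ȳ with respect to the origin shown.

x̄ = 86.92 cm, ȳ = 17.50 cm

rectangular body: A = 160 × 35 = 5600.00, centroid at (80.00, 17.50).
semicircular end: A = ½π·17.5² = 481.06, centroid at (167.43, 17.50).
ΣA = 6081.06 cm²
ΣAx̄ = (5600.00)(80.00) + (481.06)(167.43) = 528541.94 cm³
ΣAȳ = (5600.00)(17.50) + (481.06)(17.50) = 106418.49 cm³
x̄ = 528541.94 / 6081.06 = 86.92 cm
ȳ = 106418.49 / 6081.06 = 17.50 cm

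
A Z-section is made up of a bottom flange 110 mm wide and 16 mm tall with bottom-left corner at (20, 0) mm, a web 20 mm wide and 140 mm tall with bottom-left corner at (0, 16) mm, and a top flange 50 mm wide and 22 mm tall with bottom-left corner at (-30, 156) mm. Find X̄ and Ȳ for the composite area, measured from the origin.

bottom flange: A = 110 × 16 = 1760.00, centroid at (75.00, 8.00).
web: A = 20 × 140 = 2800.00, centroid at (10.00, 86.00).
top flange: A = 50 × 22 = 1100.00, centroid at (-5.00, 167.00).
ΣA = 5660.00 mm², ΣAX̄ = 154500.00 mm³, ΣAȲ = 438580.00 mm³.
X̄ = 154500.00/5660.00 = 27.30 mm; Ȳ = 438580.00/5660.00 = 77.49 mm.

X̄ = 27.30 mm, Ȳ = 77.49 mm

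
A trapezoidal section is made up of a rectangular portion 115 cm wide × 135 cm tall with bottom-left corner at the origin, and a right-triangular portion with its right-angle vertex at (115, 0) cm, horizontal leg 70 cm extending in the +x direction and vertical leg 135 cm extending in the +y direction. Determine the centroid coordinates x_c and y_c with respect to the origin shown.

x_c = 76.36 cm, y_c = 62.25 cm

Part | A | x̄ᵢ | ȳᵢ | A·x̄ᵢ | A·ȳᵢ
rectangular portion | 15525.00 | 57.50 | 67.50 | 892687.50 | 1047937.50
triangular portion | 4725.00 | 138.33 | 45.00 | 653625.00 | 212625.00
Σ | 20250.00 |  |  | 1546312.50 | 1260562.50
x_c = 1546312.50 / 20250.00 = 76.36 cm
y_c = 1260562.50 / 20250.00 = 62.25 cm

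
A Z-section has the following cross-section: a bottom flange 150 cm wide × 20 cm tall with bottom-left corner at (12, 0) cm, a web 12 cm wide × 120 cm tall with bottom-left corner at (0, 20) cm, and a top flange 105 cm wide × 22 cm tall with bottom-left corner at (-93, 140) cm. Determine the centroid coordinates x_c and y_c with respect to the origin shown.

x_c = 26.09 cm, y_c = 73.19 cm

bottom flange: A = 150 × 20 = 3000.00, centroid at (87.00, 10.00).
web: A = 12 × 120 = 1440.00, centroid at (6.00, 80.00).
top flange: A = 105 × 22 = 2310.00, centroid at (-40.50, 151.00).
ΣA = 6750.00 cm², ΣAx_c = 176085.00 cm³, ΣAy_c = 494010.00 cm³.
x_c = 176085.00/6750.00 = 26.09 cm; y_c = 494010.00/6750.00 = 73.19 cm.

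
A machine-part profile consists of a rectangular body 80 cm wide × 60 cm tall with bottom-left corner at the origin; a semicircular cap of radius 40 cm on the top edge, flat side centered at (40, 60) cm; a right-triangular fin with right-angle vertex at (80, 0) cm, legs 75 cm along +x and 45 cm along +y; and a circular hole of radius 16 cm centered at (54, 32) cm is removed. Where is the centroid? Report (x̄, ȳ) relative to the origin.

rectangular body: A = 80 × 60 = 4800.00, centroid at (40.00, 30.00).
semicircular top: A = ½π·40² = 2513.27, centroid at (40.00, 76.98).
triangular fin: A = ½·75·45 = 1687.50, centroid at (105.00, 15.00).
hole: A = −π·16² = -804.25, centroid at (54.00, 32.00).
ΣA = 8196.53 cm², ΣAx̄ = 426289.09 cm³, ΣAȳ = 337039.69 cm³.
x̄ = 426289.09/8196.53 = 52.01 cm; ȳ = 337039.69/8196.53 = 41.12 cm.

x̄ = 52.01 cm, ȳ = 41.12 cm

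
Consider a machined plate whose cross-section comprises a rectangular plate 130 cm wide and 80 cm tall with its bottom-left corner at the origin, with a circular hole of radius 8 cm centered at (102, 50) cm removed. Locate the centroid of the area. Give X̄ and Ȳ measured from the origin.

plate: A = 130 × 80 = 10400.00, centroid at (65.00, 40.00).
hole: A = −π·8² = -201.06, centroid at (102.00, 50.00).
ΣA = 10198.94 cm², ΣAX̄ = 655491.68 cm³, ΣAȲ = 405946.90 cm³.
X̄ = 655491.68/10198.94 = 64.27 cm; Ȳ = 405946.90/10198.94 = 39.80 cm.

X̄ = 64.27 cm, Ȳ = 39.80 cm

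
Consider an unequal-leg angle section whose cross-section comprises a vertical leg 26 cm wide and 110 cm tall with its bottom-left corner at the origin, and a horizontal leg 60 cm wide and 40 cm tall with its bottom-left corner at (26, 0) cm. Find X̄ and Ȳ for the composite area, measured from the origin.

vertical leg: A = 26 × 110 = 2860.00, centroid at (13.00, 55.00).
horizontal leg: A = 60 × 40 = 2400.00, centroid at (56.00, 20.00).
ΣA = 5260.00 cm², ΣAX̄ = 171580.00 cm³, ΣAȲ = 205300.00 cm³.
X̄ = 171580.00/5260.00 = 32.62 cm; Ȳ = 205300.00/5260.00 = 39.03 cm.

X̄ = 32.62 cm, Ȳ = 39.03 cm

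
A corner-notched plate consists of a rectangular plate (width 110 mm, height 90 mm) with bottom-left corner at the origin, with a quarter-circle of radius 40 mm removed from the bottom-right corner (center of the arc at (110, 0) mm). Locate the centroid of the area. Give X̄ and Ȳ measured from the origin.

X̄ = 49.47 mm, Ȳ = 49.07 mm

Part | A | x̄ᵢ | ȳᵢ | A·x̄ᵢ | A·ȳᵢ
plate | 9900.00 | 55.00 | 45.00 | 544500.00 | 445500.00
removed quarter-circle | -1256.64 | 93.02 | 16.98 | -116896.74 | -21333.33
Σ | 8643.36 |  |  | 427603.26 | 424166.67
X̄ = 427603.26 / 8643.36 = 49.47 mm
Ȳ = 424166.67 / 8643.36 = 49.07 mm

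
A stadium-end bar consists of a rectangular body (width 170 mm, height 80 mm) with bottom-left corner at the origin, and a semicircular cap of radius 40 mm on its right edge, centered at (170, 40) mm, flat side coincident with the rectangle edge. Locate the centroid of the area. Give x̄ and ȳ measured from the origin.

rectangular body: A = 170 × 80 = 13600.00, centroid at (85.00, 40.00).
semicircular end: A = ½π·40² = 2513.27, centroid at (186.98, 40.00).
ΣA = 16113.27 mm², ΣAx̄ = 1625923.27 mm³, ΣAȳ = 644530.96 mm³.
x̄ = 1625923.27/16113.27 = 100.91 mm; ȳ = 644530.96/16113.27 = 40.00 mm.

x̄ = 100.91 mm, ȳ = 40.00 mm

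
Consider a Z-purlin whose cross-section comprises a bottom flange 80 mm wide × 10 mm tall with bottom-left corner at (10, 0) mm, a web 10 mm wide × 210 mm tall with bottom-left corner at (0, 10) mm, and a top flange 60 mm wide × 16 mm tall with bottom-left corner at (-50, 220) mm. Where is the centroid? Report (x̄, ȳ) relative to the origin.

bottom flange: A = 80 × 10 = 800.00, centroid at (50.00, 5.00).
web: A = 10 × 210 = 2100.00, centroid at (5.00, 115.00).
top flange: A = 60 × 16 = 960.00, centroid at (-20.00, 228.00).
ΣA = 3860.00 mm²
ΣAx̄ = (800.00)(50.00) + (2100.00)(5.00) + (960.00)(-20.00) = 31300.00 mm³
ΣAȳ = (800.00)(5.00) + (2100.00)(115.00) + (960.00)(228.00) = 464380.00 mm³
x̄ = 31300.00 / 3860.00 = 8.11 mm
ȳ = 464380.00 / 3860.00 = 120.31 mm

x̄ = 8.11 mm, ȳ = 120.31 mm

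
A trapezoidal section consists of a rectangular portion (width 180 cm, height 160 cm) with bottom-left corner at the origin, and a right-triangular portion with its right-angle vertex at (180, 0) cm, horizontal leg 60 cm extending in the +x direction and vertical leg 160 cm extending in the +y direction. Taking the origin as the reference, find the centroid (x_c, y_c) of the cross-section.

rectangular portion: A = 180 × 160 = 28800.00, centroid at (90.00, 80.00).
triangular portion: A = ½·60·160 = 4800.00, centroid at (200.00, 53.33).
ΣA = 33600.00 cm², ΣAx_c = 3552000.00 cm³, ΣAy_c = 2560000.00 cm³.
x_c = 3552000.00/33600.00 = 105.71 cm; y_c = 2560000.00/33600.00 = 76.19 cm.

x_c = 105.71 cm, y_c = 76.19 cm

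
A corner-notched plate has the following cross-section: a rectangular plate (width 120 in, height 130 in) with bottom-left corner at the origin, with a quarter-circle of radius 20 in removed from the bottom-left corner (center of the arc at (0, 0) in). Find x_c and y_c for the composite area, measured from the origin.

x_c = 61.06 in, y_c = 66.16 in

plate: A = 120 × 130 = 15600.00, centroid at (60.00, 65.00).
removed quarter-circle: A = −¼π·20² = -314.16, centroid at (8.49, 8.49).
ΣA = 15285.84 in²
ΣAx_c = (15600.00)(60.00) + (-314.16)(8.49) = 933333.33 in³
ΣAy_c = (15600.00)(65.00) + (-314.16)(8.49) = 1011333.33 in³
x_c = 933333.33 / 15285.84 = 61.06 in
y_c = 1011333.33 / 15285.84 = 66.16 in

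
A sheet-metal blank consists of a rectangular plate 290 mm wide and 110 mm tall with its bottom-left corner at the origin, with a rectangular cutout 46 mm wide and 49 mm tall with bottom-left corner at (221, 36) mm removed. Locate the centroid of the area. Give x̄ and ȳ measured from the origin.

plate: A = 290 × 110 = 31900.00, centroid at (145.00, 55.00).
hole: A = −(46 × 49) = -2254.00, centroid at (244.00, 60.50).
ΣA = 29646.00 mm², ΣAx̄ = 4075524.00 mm³, ΣAȳ = 1618133.00 mm³.
x̄ = 4075524.00/29646.00 = 137.47 mm; ȳ = 1618133.00/29646.00 = 54.58 mm.

x̄ = 137.47 mm, ȳ = 54.58 mm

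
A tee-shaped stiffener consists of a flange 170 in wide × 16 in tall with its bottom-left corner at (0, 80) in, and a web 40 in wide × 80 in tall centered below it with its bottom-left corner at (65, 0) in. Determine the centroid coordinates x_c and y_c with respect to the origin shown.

web: A = 40 × 80 = 3200.00, centroid at (85.00, 40.00).
flange: A = 170 × 16 = 2720.00, centroid at (85.00, 88.00).
ΣA = 5920.00 in²
ΣAx_c = (3200.00)(85.00) + (2720.00)(85.00) = 503200.00 in³
ΣAy_c = (3200.00)(40.00) + (2720.00)(88.00) = 367360.00 in³
x_c = 503200.00 / 5920.00 = 85.00 in
y_c = 367360.00 / 5920.00 = 62.05 in

x_c = 85.00 in, y_c = 62.05 in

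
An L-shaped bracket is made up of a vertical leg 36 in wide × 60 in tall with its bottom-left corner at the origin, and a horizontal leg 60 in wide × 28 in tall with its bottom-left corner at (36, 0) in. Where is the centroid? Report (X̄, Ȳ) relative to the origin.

X̄ = 39.00 in, Ȳ = 23.00 in

vertical leg: A = 36 × 60 = 2160.00, centroid at (18.00, 30.00).
horizontal leg: A = 60 × 28 = 1680.00, centroid at (66.00, 14.00).
ΣA = 3840.00 in²
ΣAX̄ = (2160.00)(18.00) + (1680.00)(66.00) = 149760.00 in³
ΣAȲ = (2160.00)(30.00) + (1680.00)(14.00) = 88320.00 in³
X̄ = 149760.00 / 3840.00 = 39.00 in
Ȳ = 88320.00 / 3840.00 = 23.00 in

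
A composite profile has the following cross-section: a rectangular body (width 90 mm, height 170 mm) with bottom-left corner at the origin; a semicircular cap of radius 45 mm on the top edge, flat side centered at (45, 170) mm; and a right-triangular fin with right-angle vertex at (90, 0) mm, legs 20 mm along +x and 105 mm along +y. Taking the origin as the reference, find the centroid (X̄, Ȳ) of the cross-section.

X̄ = 47.78 mm, Ȳ = 99.27 mm

rectangular body: A = 90 × 170 = 15300.00, centroid at (45.00, 85.00).
semicircular top: A = ½π·45² = 3180.86, centroid at (45.00, 189.10).
triangular fin: A = ½·20·105 = 1050.00, centroid at (96.67, 35.00).
ΣA = 19530.86 mm², ΣAX̄ = 933138.82 mm³, ΣAȲ = 1938746.64 mm³.
X̄ = 933138.82/19530.86 = 47.78 mm; Ȳ = 1938746.64/19530.86 = 99.27 mm.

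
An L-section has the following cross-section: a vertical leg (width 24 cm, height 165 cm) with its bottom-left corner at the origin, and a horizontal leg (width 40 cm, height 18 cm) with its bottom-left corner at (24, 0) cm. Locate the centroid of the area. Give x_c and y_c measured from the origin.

vertical leg: A = 24 × 165 = 3960.00, centroid at (12.00, 82.50).
horizontal leg: A = 40 × 18 = 720.00, centroid at (44.00, 9.00).
ΣA = 4680.00 cm², ΣAx_c = 79200.00 cm³, ΣAy_c = 333180.00 cm³.
x_c = 79200.00/4680.00 = 16.92 cm; y_c = 333180.00/4680.00 = 71.19 cm.

x_c = 16.92 cm, y_c = 71.19 cm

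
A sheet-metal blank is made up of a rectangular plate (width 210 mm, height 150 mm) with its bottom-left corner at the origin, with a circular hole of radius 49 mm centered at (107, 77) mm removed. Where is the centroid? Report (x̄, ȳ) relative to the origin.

x̄ = 104.37 mm, ȳ = 74.37 mm

plate: A = 210 × 150 = 31500.00, centroid at (105.00, 75.00).
hole: A = −π·49² = -7542.96, centroid at (107.00, 77.00).
ΣA = 23957.04 mm²
ΣAx̄ = (31500.00)(105.00) + (-7542.96)(107.00) = 2500402.86 mm³
ΣAȳ = (31500.00)(75.00) + (-7542.96)(77.00) = 1781691.77 mm³
x̄ = 2500402.86 / 23957.04 = 104.37 mm
ȳ = 1781691.77 / 23957.04 = 74.37 mm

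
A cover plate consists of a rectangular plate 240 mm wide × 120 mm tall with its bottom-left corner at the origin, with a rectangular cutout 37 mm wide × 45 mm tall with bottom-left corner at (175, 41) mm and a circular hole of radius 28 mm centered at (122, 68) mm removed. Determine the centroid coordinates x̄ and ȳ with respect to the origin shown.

x̄ = 114.84 mm, ȳ = 58.97 mm

plate: A = 240 × 120 = 28800.00, centroid at (120.00, 60.00).
hole 1: A = −(37 × 45) = -1665.00, centroid at (193.50, 63.50).
hole 2: A = −π·28² = -2463.01, centroid at (122.00, 68.00).
ΣA = 24671.99 mm², ΣAx̄ = 2833335.45 mm³, ΣAȳ = 1454787.91 mm³.
x̄ = 2833335.45/24671.99 = 114.84 mm; ȳ = 1454787.91/24671.99 = 58.97 mm.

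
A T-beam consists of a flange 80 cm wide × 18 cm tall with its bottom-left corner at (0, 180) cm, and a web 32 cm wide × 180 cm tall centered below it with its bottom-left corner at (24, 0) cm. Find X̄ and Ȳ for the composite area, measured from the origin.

X̄ = 40.00 cm, Ȳ = 109.80 cm

web: A = 32 × 180 = 5760.00, centroid at (40.00, 90.00).
flange: A = 80 × 18 = 1440.00, centroid at (40.00, 189.00).
ΣA = 7200.00 cm²
ΣAX̄ = (5760.00)(40.00) + (1440.00)(40.00) = 288000.00 cm³
ΣAȲ = (5760.00)(90.00) + (1440.00)(189.00) = 790560.00 cm³
X̄ = 288000.00 / 7200.00 = 40.00 cm
Ȳ = 790560.00 / 7200.00 = 109.80 cm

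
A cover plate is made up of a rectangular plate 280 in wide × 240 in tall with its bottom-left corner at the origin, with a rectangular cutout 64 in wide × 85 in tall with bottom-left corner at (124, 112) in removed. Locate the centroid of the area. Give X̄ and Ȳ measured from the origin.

X̄ = 138.59 in, Ȳ = 116.96 in

plate: A = 280 × 240 = 67200.00, centroid at (140.00, 120.00).
hole: A = −(64 × 85) = -5440.00, centroid at (156.00, 154.50).
ΣA = 61760.00 in², ΣAX̄ = 8559360.00 in³, ΣAȲ = 7223520.00 in³.
X̄ = 8559360.00/61760.00 = 138.59 in; Ȳ = 7223520.00/61760.00 = 116.96 in.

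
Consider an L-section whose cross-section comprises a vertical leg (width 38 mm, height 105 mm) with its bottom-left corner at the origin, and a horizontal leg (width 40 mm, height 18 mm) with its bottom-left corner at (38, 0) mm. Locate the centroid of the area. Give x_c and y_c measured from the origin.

vertical leg: A = 38 × 105 = 3990.00, centroid at (19.00, 52.50).
horizontal leg: A = 40 × 18 = 720.00, centroid at (58.00, 9.00).
ΣA = 4710.00 mm², ΣAx_c = 117570.00 mm³, ΣAy_c = 215955.00 mm³.
x_c = 117570.00/4710.00 = 24.96 mm; y_c = 215955.00/4710.00 = 45.85 mm.

x_c = 24.96 mm, y_c = 45.85 mm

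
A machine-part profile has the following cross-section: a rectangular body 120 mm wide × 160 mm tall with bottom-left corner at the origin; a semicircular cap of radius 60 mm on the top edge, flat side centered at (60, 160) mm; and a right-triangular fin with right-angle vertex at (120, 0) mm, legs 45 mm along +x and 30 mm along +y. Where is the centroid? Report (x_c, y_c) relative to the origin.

rectangular body: A = 120 × 160 = 19200.00, centroid at (60.00, 80.00).
semicircular top: A = ½π·60² = 5654.87, centroid at (60.00, 185.46).
triangular fin: A = ½·45·30 = 675.00, centroid at (135.00, 10.00).
ΣA = 25529.87 mm², ΣAx_c = 1582417.01 mm³, ΣAy_c = 2591528.68 mm³.
x_c = 1582417.01/25529.87 = 61.98 mm; y_c = 2591528.68/25529.87 = 101.51 mm.

x_c = 61.98 mm, y_c = 101.51 mm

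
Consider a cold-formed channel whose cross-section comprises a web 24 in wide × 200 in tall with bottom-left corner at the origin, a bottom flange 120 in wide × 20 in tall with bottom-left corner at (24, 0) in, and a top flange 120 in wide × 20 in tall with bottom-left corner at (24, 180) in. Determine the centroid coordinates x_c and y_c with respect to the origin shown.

web: A = 24 × 200 = 4800.00, centroid at (12.00, 100.00).
bottom flange: A = 120 × 20 = 2400.00, centroid at (84.00, 10.00).
top flange: A = 120 × 20 = 2400.00, centroid at (84.00, 190.00).
ΣA = 9600.00 in², ΣAx_c = 460800.00 in³, ΣAy_c = 960000.00 in³.
x_c = 460800.00/9600.00 = 48.00 in; y_c = 960000.00/9600.00 = 100.00 in.

x_c = 48.00 in, y_c = 100.00 in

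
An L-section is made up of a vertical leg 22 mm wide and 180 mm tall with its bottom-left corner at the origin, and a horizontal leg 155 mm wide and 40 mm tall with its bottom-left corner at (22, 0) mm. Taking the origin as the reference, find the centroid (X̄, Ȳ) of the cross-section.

vertical leg: A = 22 × 180 = 3960.00, centroid at (11.00, 90.00).
horizontal leg: A = 155 × 40 = 6200.00, centroid at (99.50, 20.00).
ΣA = 10160.00 mm²
ΣAX̄ = (3960.00)(11.00) + (6200.00)(99.50) = 660460.00 mm³
ΣAȲ = (3960.00)(90.00) + (6200.00)(20.00) = 480400.00 mm³
X̄ = 660460.00 / 10160.00 = 65.01 mm
Ȳ = 480400.00 / 10160.00 = 47.28 mm

X̄ = 65.01 mm, Ȳ = 47.28 mm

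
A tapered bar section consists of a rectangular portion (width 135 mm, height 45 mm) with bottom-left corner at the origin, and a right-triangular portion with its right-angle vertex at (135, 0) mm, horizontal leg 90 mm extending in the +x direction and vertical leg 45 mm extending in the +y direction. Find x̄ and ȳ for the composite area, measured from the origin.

Part | A | x̄ᵢ | ȳᵢ | A·x̄ᵢ | A·ȳᵢ
rectangular portion | 6075.00 | 67.50 | 22.50 | 410062.50 | 136687.50
triangular portion | 2025.00 | 165.00 | 15.00 | 334125.00 | 30375.00
Σ | 8100.00 |  |  | 744187.50 | 167062.50
x̄ = 744187.50 / 8100.00 = 91.88 mm
ȳ = 167062.50 / 8100.00 = 20.62 mm

x̄ = 91.88 mm, ȳ = 20.62 mm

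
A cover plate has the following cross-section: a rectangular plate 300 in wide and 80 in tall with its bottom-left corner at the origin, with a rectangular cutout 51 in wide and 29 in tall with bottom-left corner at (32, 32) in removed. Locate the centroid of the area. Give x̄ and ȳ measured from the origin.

plate: A = 300 × 80 = 24000.00, centroid at (150.00, 40.00).
hole: A = −(51 × 29) = -1479.00, centroid at (57.50, 46.50).
ΣA = 22521.00 in², ΣAx̄ = 3514957.50 in³, ΣAȳ = 891226.50 in³.
x̄ = 3514957.50/22521.00 = 156.07 in; ȳ = 891226.50/22521.00 = 39.57 in.

x̄ = 156.07 in, ȳ = 39.57 in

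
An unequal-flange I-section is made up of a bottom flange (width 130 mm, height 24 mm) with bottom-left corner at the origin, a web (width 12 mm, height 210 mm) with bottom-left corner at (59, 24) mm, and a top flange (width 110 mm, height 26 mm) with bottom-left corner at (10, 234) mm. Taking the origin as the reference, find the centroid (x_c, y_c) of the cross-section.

x_c = 65.00 mm, y_c = 125.76 mm

Part | A | x̄ᵢ | ȳᵢ | A·x̄ᵢ | A·ȳᵢ
bottom flange | 3120.00 | 65.00 | 12.00 | 202800.00 | 37440.00
web | 2520.00 | 65.00 | 129.00 | 163800.00 | 325080.00
top flange | 2860.00 | 65.00 | 247.00 | 185900.00 | 706420.00
Σ | 8500.00 |  |  | 552500.00 | 1068940.00
x_c = 552500.00 / 8500.00 = 65.00 mm
y_c = 1068940.00 / 8500.00 = 125.76 mm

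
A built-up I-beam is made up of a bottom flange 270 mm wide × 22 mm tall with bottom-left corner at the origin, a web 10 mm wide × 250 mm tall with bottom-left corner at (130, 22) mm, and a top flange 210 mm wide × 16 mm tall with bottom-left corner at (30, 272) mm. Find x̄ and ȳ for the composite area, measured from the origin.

Part | A | x̄ᵢ | ȳᵢ | A·x̄ᵢ | A·ȳᵢ
bottom flange | 5940.00 | 135.00 | 11.00 | 801900.00 | 65340.00
web | 2500.00 | 135.00 | 147.00 | 337500.00 | 367500.00
top flange | 3360.00 | 135.00 | 280.00 | 453600.00 | 940800.00
Σ | 11800.00 |  |  | 1593000.00 | 1373640.00
x̄ = 1593000.00 / 11800.00 = 135.00 mm
ȳ = 1373640.00 / 11800.00 = 116.41 mm

x̄ = 135.00 mm, ȳ = 116.41 mm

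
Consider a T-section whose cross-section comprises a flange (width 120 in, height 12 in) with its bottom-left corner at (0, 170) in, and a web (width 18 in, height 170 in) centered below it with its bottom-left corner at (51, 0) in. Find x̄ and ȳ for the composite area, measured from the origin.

web: A = 18 × 170 = 3060.00, centroid at (60.00, 85.00).
flange: A = 120 × 12 = 1440.00, centroid at (60.00, 176.00).
ΣA = 4500.00 in², ΣAx̄ = 270000.00 in³, ΣAȳ = 513540.00 in³.
x̄ = 270000.00/4500.00 = 60.00 in; ȳ = 513540.00/4500.00 = 114.12 in.

x̄ = 60.00 in, ȳ = 114.12 in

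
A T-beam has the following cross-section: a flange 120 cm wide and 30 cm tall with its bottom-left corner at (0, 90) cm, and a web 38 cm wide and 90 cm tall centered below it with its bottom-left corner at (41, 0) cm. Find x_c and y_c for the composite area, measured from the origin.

x_c = 60.00 cm, y_c = 75.77 cm

Part | A | x̄ᵢ | ȳᵢ | A·x̄ᵢ | A·ȳᵢ
web | 3420.00 | 60.00 | 45.00 | 205200.00 | 153900.00
flange | 3600.00 | 60.00 | 105.00 | 216000.00 | 378000.00
Σ | 7020.00 |  |  | 421200.00 | 531900.00
x_c = 421200.00 / 7020.00 = 60.00 cm
y_c = 531900.00 / 7020.00 = 75.77 cm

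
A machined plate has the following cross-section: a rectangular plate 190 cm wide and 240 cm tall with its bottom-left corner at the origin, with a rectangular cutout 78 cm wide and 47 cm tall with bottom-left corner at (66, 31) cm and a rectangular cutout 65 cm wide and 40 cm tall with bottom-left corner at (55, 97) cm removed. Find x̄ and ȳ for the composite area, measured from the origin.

x̄ = 94.56 cm, ȳ = 126.30 cm

plate: A = 190 × 240 = 45600.00, centroid at (95.00, 120.00).
hole 1: A = −(78 × 47) = -3666.00, centroid at (105.00, 54.50).
hole 2: A = −(65 × 40) = -2600.00, centroid at (87.50, 117.00).
ΣA = 39334.00 cm²
ΣAx̄ = (45600.00)(95.00) + (-3666.00)(105.00) + (-2600.00)(87.50) = 3719570.00 cm³
ΣAȳ = (45600.00)(120.00) + (-3666.00)(54.50) + (-2600.00)(117.00) = 4968003.00 cm³
x̄ = 3719570.00 / 39334.00 = 94.56 cm
ȳ = 4968003.00 / 39334.00 = 126.30 cm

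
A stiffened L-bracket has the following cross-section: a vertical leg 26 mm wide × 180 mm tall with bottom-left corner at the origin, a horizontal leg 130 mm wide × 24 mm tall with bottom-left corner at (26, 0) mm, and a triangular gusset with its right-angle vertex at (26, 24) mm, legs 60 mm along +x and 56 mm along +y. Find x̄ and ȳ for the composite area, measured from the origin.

x̄ = 44.52 mm, ȳ = 55.94 mm

vertical leg: A = 26 × 180 = 4680.00, centroid at (13.00, 90.00).
horizontal leg: A = 130 × 24 = 3120.00, centroid at (91.00, 12.00).
gusset: A = ½·60·56 = 1680.00, centroid at (46.00, 42.67).
ΣA = 9480.00 mm²
ΣAx̄ = (4680.00)(13.00) + (3120.00)(91.00) + (1680.00)(46.00) = 422040.00 mm³
ΣAȳ = (4680.00)(90.00) + (3120.00)(12.00) + (1680.00)(42.67) = 530320.00 mm³
x̄ = 422040.00 / 9480.00 = 44.52 mm
ȳ = 530320.00 / 9480.00 = 55.94 mm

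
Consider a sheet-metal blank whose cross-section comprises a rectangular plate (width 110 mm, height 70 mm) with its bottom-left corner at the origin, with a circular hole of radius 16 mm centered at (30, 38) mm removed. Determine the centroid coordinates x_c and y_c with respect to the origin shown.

Part | A | x̄ᵢ | ȳᵢ | A·x̄ᵢ | A·ȳᵢ
plate | 7700.00 | 55.00 | 35.00 | 423500.00 | 269500.00
hole | -804.25 | 30.00 | 38.00 | -24127.43 | -30561.41
Σ | 6895.75 |  |  | 399372.57 | 238938.59
x_c = 399372.57 / 6895.75 = 57.92 mm
y_c = 238938.59 / 6895.75 = 34.65 mm

x_c = 57.92 mm, y_c = 34.65 mm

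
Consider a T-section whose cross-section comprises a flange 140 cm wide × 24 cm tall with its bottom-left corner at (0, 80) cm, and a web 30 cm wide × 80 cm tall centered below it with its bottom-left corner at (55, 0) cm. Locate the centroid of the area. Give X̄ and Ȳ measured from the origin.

web: A = 30 × 80 = 2400.00, centroid at (70.00, 40.00).
flange: A = 140 × 24 = 3360.00, centroid at (70.00, 92.00).
ΣA = 5760.00 cm²
ΣAX̄ = (2400.00)(70.00) + (3360.00)(70.00) = 403200.00 cm³
ΣAȲ = (2400.00)(40.00) + (3360.00)(92.00) = 405120.00 cm³
X̄ = 403200.00 / 5760.00 = 70.00 cm
Ȳ = 405120.00 / 5760.00 = 70.33 cm

X̄ = 70.00 cm, Ȳ = 70.33 cm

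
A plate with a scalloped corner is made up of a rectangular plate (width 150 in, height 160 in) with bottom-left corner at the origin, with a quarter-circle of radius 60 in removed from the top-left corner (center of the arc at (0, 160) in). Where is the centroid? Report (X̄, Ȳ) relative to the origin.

X̄ = 81.62 in, Ȳ = 72.72 in

Part | A | x̄ᵢ | ȳᵢ | A·x̄ᵢ | A·ȳᵢ
plate | 24000.00 | 75.00 | 80.00 | 1800000.00 | 1920000.00
removed quarter-circle | -2827.43 | 25.46 | 134.54 | -72000.00 | -380389.34
Σ | 21172.57 |  |  | 1728000.00 | 1539610.66
X̄ = 1728000.00 / 21172.57 = 81.62 in
Ȳ = 1539610.66 / 21172.57 = 72.72 in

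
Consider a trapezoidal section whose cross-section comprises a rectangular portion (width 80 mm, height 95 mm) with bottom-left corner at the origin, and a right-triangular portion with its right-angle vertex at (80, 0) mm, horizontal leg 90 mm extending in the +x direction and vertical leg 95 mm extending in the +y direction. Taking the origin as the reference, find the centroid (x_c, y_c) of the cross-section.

x_c = 65.20 mm, y_c = 41.80 mm

Part | A | x̄ᵢ | ȳᵢ | A·x̄ᵢ | A·ȳᵢ
rectangular portion | 7600.00 | 40.00 | 47.50 | 304000.00 | 361000.00
triangular portion | 4275.00 | 110.00 | 31.67 | 470250.00 | 135375.00
Σ | 11875.00 |  |  | 774250.00 | 496375.00
x_c = 774250.00 / 11875.00 = 65.20 mm
y_c = 496375.00 / 11875.00 = 41.80 mm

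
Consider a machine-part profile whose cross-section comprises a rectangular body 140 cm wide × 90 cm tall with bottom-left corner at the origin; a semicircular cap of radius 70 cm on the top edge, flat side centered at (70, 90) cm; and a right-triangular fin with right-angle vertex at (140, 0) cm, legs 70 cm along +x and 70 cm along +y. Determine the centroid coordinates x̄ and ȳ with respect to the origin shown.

rectangular body: A = 140 × 90 = 12600.00, centroid at (70.00, 45.00).
semicircular top: A = ½π·70² = 7696.90, centroid at (70.00, 119.71).
triangular fin: A = ½·70·70 = 2450.00, centroid at (163.33, 23.33).
ΣA = 22746.90 cm²
ΣAx̄ = (12600.00)(70.00) + (7696.90)(70.00) + (2450.00)(163.33) = 1820949.81 cm³
ΣAȳ = (12600.00)(45.00) + (7696.90)(119.71) + (2450.00)(23.33) = 1545554.51 cm³
x̄ = 1820949.81 / 22746.90 = 80.05 cm
ȳ = 1545554.51 / 22746.90 = 67.95 cm

x̄ = 80.05 cm, ȳ = 67.95 cm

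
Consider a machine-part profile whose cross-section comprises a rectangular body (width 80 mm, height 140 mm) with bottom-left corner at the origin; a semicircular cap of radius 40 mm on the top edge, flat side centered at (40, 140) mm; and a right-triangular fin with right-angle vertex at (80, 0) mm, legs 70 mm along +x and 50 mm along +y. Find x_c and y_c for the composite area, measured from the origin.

x_c = 47.17 mm, y_c = 78.10 mm

Part | A | x̄ᵢ | ȳᵢ | A·x̄ᵢ | A·ȳᵢ
rectangular body | 11200.00 | 40.00 | 70.00 | 448000.00 | 784000.00
semicircular top | 2513.27 | 40.00 | 156.98 | 100530.96 | 394525.04
triangular fin | 1750.00 | 103.33 | 16.67 | 180833.33 | 29166.67
Σ | 15463.27 |  |  | 729364.30 | 1207691.71
x_c = 729364.30 / 15463.27 = 47.17 mm
y_c = 1207691.71 / 15463.27 = 78.10 mm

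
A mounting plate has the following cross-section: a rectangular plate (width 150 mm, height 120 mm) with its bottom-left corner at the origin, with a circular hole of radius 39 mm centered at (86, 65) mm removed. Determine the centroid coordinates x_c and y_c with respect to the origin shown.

x_c = 71.02 mm, y_c = 58.19 mm

Part | A | x̄ᵢ | ȳᵢ | A·x̄ᵢ | A·ȳᵢ
plate | 18000.00 | 75.00 | 60.00 | 1350000.00 | 1080000.00
hole | -4778.36 | 86.00 | 65.00 | -410939.17 | -310593.56
Σ | 13221.64 |  |  | 939060.83 | 769406.44
x_c = 939060.83 / 13221.64 = 71.02 mm
y_c = 769406.44 / 13221.64 = 58.19 mm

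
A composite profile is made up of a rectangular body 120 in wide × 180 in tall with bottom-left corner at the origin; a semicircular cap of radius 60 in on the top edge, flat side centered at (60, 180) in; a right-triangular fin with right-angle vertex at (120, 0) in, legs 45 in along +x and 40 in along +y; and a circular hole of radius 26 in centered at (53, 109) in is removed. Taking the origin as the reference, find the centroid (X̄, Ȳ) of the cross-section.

rectangular body: A = 120 × 180 = 21600.00, centroid at (60.00, 90.00).
semicircular top: A = ½π·60² = 5654.87, centroid at (60.00, 205.46).
triangular fin: A = ½·45·40 = 900.00, centroid at (135.00, 13.33).
hole: A = −π·26² = -2123.72, centroid at (53.00, 109.00).
ΣA = 26031.15 in²
ΣAX̄ = (21600.00)(60.00) + (5654.87)(60.00) + (900.00)(135.00) + (-2123.72)(53.00) = 1644235.02 in³
ΣAȲ = (21600.00)(90.00) + (5654.87)(205.46) + (900.00)(13.33) + (-2123.72)(109.00) = 2886390.91 in³
X̄ = 1644235.02 / 26031.15 = 63.16 in
Ȳ = 2886390.91 / 26031.15 = 110.88 in

X̄ = 63.16 in, Ȳ = 110.88 in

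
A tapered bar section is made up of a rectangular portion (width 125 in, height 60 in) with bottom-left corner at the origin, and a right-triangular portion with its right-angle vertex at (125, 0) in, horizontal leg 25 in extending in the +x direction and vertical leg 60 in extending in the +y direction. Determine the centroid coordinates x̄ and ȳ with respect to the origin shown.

rectangular portion: A = 125 × 60 = 7500.00, centroid at (62.50, 30.00).
triangular portion: A = ½·25·60 = 750.00, centroid at (133.33, 20.00).
ΣA = 8250.00 in², ΣAx̄ = 568750.00 in³, ΣAȳ = 240000.00 in³.
x̄ = 568750.00/8250.00 = 68.94 in; ȳ = 240000.00/8250.00 = 29.09 in.

x̄ = 68.94 in, ȳ = 29.09 in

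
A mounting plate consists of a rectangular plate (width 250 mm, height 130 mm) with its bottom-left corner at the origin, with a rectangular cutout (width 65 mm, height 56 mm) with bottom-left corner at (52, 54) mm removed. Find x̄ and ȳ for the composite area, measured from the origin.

plate: A = 250 × 130 = 32500.00, centroid at (125.00, 65.00).
hole: A = −(65 × 56) = -3640.00, centroid at (84.50, 82.00).
ΣA = 28860.00 mm², ΣAx̄ = 3754920.00 mm³, ΣAȳ = 1814020.00 mm³.
x̄ = 3754920.00/28860.00 = 130.11 mm; ȳ = 1814020.00/28860.00 = 62.86 mm.

x̄ = 130.11 mm, ȳ = 62.86 mm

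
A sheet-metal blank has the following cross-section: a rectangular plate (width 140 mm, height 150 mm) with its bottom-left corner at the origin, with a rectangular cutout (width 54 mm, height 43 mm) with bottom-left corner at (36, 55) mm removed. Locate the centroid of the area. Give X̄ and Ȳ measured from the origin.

X̄ = 70.87 mm, Ȳ = 74.81 mm

Part | A | x̄ᵢ | ȳᵢ | A·x̄ᵢ | A·ȳᵢ
plate | 21000.00 | 70.00 | 75.00 | 1470000.00 | 1575000.00
hole | -2322.00 | 63.00 | 76.50 | -146286.00 | -177633.00
Σ | 18678.00 |  |  | 1323714.00 | 1397367.00
X̄ = 1323714.00 / 18678.00 = 70.87 mm
Ȳ = 1397367.00 / 18678.00 = 74.81 mm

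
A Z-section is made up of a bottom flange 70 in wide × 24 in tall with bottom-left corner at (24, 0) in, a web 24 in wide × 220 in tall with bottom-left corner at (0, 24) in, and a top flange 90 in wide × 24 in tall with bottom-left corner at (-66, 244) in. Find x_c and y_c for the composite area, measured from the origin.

x_c = 12.84 in, y_c = 140.42 in

bottom flange: A = 70 × 24 = 1680.00, centroid at (59.00, 12.00).
web: A = 24 × 220 = 5280.00, centroid at (12.00, 134.00).
top flange: A = 90 × 24 = 2160.00, centroid at (-21.00, 256.00).
ΣA = 9120.00 in², ΣAx_c = 117120.00 in³, ΣAy_c = 1280640.00 in³.
x_c = 117120.00/9120.00 = 12.84 in; y_c = 1280640.00/9120.00 = 140.42 in.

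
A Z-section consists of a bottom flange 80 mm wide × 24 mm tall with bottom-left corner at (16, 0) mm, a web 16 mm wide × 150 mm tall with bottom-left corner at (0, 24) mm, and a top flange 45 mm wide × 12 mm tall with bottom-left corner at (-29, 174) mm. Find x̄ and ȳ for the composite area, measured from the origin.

x̄ = 25.35 mm, ȳ = 73.63 mm

Part | A | x̄ᵢ | ȳᵢ | A·x̄ᵢ | A·ȳᵢ
bottom flange | 1920.00 | 56.00 | 12.00 | 107520.00 | 23040.00
web | 2400.00 | 8.00 | 99.00 | 19200.00 | 237600.00
top flange | 540.00 | -6.50 | 180.00 | -3510.00 | 97200.00
Σ | 4860.00 |  |  | 123210.00 | 357840.00
x̄ = 123210.00 / 4860.00 = 25.35 mm
ȳ = 357840.00 / 4860.00 = 73.63 mm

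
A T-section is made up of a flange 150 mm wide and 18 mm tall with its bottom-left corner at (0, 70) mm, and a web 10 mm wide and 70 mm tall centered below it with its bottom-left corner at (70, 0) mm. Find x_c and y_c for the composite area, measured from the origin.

web: A = 10 × 70 = 700.00, centroid at (75.00, 35.00).
flange: A = 150 × 18 = 2700.00, centroid at (75.00, 79.00).
ΣA = 3400.00 mm², ΣAx_c = 255000.00 mm³, ΣAy_c = 237800.00 mm³.
x_c = 255000.00/3400.00 = 75.00 mm; y_c = 237800.00/3400.00 = 69.94 mm.

x_c = 75.00 mm, y_c = 69.94 mm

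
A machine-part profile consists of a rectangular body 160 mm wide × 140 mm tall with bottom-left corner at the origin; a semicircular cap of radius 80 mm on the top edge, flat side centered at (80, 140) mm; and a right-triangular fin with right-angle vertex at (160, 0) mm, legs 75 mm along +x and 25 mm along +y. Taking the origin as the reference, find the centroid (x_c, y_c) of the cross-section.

x_c = 82.95 mm, y_c = 99.57 mm

Part | A | x̄ᵢ | ȳᵢ | A·x̄ᵢ | A·ȳᵢ
rectangular body | 22400.00 | 80.00 | 70.00 | 1792000.00 | 1568000.00
semicircular top | 10053.10 | 80.00 | 173.95 | 804247.72 | 1748766.84
triangular fin | 937.50 | 185.00 | 8.33 | 173437.50 | 7812.50
Σ | 33390.60 |  |  | 2769685.22 | 3324579.34
x_c = 2769685.22 / 33390.60 = 82.95 mm
y_c = 3324579.34 / 33390.60 = 99.57 mm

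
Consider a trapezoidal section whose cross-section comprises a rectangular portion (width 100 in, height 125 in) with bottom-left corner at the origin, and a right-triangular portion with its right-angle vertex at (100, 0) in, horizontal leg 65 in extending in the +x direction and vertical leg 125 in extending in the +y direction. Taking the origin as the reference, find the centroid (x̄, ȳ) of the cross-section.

x̄ = 67.58 in, ȳ = 57.39 in

rectangular portion: A = 100 × 125 = 12500.00, centroid at (50.00, 62.50).
triangular portion: A = ½·65·125 = 4062.50, centroid at (121.67, 41.67).
ΣA = 16562.50 in²
ΣAx̄ = (12500.00)(50.00) + (4062.50)(121.67) = 1119270.83 in³
ΣAȳ = (12500.00)(62.50) + (4062.50)(41.67) = 950520.83 in³
x̄ = 1119270.83 / 16562.50 = 67.58 in
ȳ = 950520.83 / 16562.50 = 57.39 in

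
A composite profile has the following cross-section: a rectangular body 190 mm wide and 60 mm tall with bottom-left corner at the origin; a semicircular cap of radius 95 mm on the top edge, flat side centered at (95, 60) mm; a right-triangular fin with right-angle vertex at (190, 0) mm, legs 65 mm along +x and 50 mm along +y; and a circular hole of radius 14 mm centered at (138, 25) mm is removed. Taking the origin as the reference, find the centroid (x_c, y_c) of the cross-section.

x_c = 101.14 mm, y_c = 66.80 mm

rectangular body: A = 190 × 60 = 11400.00, centroid at (95.00, 30.00).
semicircular top: A = ½π·95² = 14176.44, centroid at (95.00, 100.32).
triangular fin: A = ½·65·50 = 1625.00, centroid at (211.67, 16.67).
hole: A = −π·14² = -615.75, centroid at (138.00, 25.00).
ΣA = 26585.68 mm², ΣAx_c = 2688746.04 mm³, ΣAy_c = 1775859.07 mm³.
x_c = 2688746.04/26585.68 = 101.14 mm; y_c = 1775859.07/26585.68 = 66.80 mm.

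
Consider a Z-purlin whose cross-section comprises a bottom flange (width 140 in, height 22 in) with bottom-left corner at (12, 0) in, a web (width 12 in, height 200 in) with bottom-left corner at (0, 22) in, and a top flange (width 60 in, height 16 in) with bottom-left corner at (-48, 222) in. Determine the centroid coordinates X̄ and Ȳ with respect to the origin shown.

X̄ = 38.77 in, Ȳ = 85.01 in

Part | A | x̄ᵢ | ȳᵢ | A·x̄ᵢ | A·ȳᵢ
bottom flange | 3080.00 | 82.00 | 11.00 | 252560.00 | 33880.00
web | 2400.00 | 6.00 | 122.00 | 14400.00 | 292800.00
top flange | 960.00 | -18.00 | 230.00 | -17280.00 | 220800.00
Σ | 6440.00 |  |  | 249680.00 | 547480.00
X̄ = 249680.00 / 6440.00 = 38.77 in
Ȳ = 547480.00 / 6440.00 = 85.01 in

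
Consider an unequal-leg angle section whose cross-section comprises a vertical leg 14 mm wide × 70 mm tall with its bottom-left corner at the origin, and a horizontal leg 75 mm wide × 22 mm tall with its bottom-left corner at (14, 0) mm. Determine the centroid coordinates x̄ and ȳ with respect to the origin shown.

x̄ = 34.92 mm, ȳ = 19.94 mm

vertical leg: A = 14 × 70 = 980.00, centroid at (7.00, 35.00).
horizontal leg: A = 75 × 22 = 1650.00, centroid at (51.50, 11.00).
ΣA = 2630.00 mm², ΣAx̄ = 91835.00 mm³, ΣAȳ = 52450.00 mm³.
x̄ = 91835.00/2630.00 = 34.92 mm; ȳ = 52450.00/2630.00 = 19.94 mm.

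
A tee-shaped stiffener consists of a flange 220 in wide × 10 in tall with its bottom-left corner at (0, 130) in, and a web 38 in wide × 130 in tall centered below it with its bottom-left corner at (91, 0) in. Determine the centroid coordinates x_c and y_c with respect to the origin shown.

web: A = 38 × 130 = 4940.00, centroid at (110.00, 65.00).
flange: A = 220 × 10 = 2200.00, centroid at (110.00, 135.00).
ΣA = 7140.00 in²
ΣAx_c = (4940.00)(110.00) + (2200.00)(110.00) = 785400.00 in³
ΣAy_c = (4940.00)(65.00) + (2200.00)(135.00) = 618100.00 in³
x_c = 785400.00 / 7140.00 = 110.00 in
y_c = 618100.00 / 7140.00 = 86.57 in

x_c = 110.00 in, y_c = 86.57 in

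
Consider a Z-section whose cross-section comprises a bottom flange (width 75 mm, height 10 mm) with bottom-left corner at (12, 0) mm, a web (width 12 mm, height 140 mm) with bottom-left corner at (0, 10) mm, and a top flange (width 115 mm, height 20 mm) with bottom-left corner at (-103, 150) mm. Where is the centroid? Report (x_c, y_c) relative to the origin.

x_c = -12.14 mm, y_c = 107.01 mm

bottom flange: A = 75 × 10 = 750.00, centroid at (49.50, 5.00).
web: A = 12 × 140 = 1680.00, centroid at (6.00, 80.00).
top flange: A = 115 × 20 = 2300.00, centroid at (-45.50, 160.00).
ΣA = 4730.00 mm², ΣAx_c = -57445.00 mm³, ΣAy_c = 506150.00 mm³.
x_c = -57445.00/4730.00 = -12.14 mm; y_c = 506150.00/4730.00 = 107.01 mm.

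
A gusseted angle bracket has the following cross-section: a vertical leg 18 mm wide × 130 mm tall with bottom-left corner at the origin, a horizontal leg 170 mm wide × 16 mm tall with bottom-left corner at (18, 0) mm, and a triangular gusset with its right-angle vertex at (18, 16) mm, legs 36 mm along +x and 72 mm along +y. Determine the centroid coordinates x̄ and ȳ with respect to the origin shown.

x̄ = 53.51 mm, ȳ = 35.51 mm

Part | A | x̄ᵢ | ȳᵢ | A·x̄ᵢ | A·ȳᵢ
vertical leg | 2340.00 | 9.00 | 65.00 | 21060.00 | 152100.00
horizontal leg | 2720.00 | 103.00 | 8.00 | 280160.00 | 21760.00
gusset | 1296.00 | 30.00 | 40.00 | 38880.00 | 51840.00
Σ | 6356.00 |  |  | 340100.00 | 225700.00
x̄ = 340100.00 / 6356.00 = 53.51 mm
ȳ = 225700.00 / 6356.00 = 35.51 mm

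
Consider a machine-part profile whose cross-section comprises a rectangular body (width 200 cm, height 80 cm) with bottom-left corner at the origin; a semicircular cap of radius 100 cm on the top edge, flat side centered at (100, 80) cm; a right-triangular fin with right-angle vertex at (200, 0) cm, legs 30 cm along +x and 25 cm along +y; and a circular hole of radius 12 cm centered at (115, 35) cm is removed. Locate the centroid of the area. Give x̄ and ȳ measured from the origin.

x̄ = 101.09 cm, ȳ = 80.64 cm

Part | A | x̄ᵢ | ȳᵢ | A·x̄ᵢ | A·ȳᵢ
rectangular body | 16000.00 | 100.00 | 40.00 | 1600000.00 | 640000.00
semicircular top | 15707.96 | 100.00 | 122.44 | 1570796.33 | 1923303.73
triangular fin | 375.00 | 210.00 | 8.33 | 78750.00 | 3125.00
hole | -452.39 | 115.00 | 35.00 | -52024.77 | -15833.63
Σ | 31630.57 |  |  | 3197521.55 | 2550595.10
x̄ = 3197521.55 / 31630.57 = 101.09 cm
ȳ = 2550595.10 / 31630.57 = 80.64 cm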